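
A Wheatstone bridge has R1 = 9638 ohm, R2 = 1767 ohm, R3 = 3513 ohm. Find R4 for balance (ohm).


At balance: R1*R4 = R2*R3, so R4 = R2*R3/R1.
R4 = 1767 * 3513 / 9638
R4 = 6207471 / 9638
R4 = 644.06 ohm

644.06 ohm


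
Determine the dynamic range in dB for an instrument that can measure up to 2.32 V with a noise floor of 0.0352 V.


Dynamic range = 20 * log10(Vmax / Vnoise).
DR = 20 * log10(2.32 / 0.0352)
DR = 20 * log10(65.91)
DR = 36.38 dB

36.38 dB


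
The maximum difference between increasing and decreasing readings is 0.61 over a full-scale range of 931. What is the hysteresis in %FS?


Hysteresis = (max difference / full scale) * 100%.
H = (0.61 / 931) * 100
H = 0.066 %FS

0.066 %FS


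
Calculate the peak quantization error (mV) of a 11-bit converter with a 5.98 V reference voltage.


The maximum quantization error is +/- LSB/2.
LSB = Vref / 2^n = 5.98 / 2048 = 0.00291992 V
Max error = LSB / 2 = 0.00291992 / 2 = 0.00145996 V
Max error = 1.46 mV

1.46 mV


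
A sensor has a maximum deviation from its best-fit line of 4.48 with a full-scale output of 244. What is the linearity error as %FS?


Linearity error = (max deviation / full scale) * 100%.
Linearity = (4.48 / 244) * 100
Linearity = 1.836 %FS

1.836 %FS


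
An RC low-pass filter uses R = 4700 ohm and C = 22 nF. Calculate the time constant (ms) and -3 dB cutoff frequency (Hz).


Time constant: tau = R * C.
tau = 4700 * 2.20e-08 = 0.0001034 s
tau = 0.1034 ms
Cutoff frequency: fc = 1 / (2*pi*R*C).
fc = 1 / (2*pi*0.0001034) = 1539.22 Hz

tau = 0.1034 ms, fc = 1539.22 Hz


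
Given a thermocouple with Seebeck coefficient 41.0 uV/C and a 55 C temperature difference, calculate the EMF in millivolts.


The thermocouple output V = sensitivity * dT.
V = 41.0 uV/C * 55 C
V = 2255.0 uV
V = 2.255 mV

2.255 mV


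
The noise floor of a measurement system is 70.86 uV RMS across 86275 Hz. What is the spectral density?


Noise spectral density = Vrms / sqrt(BW).
NSD = 70.86 / sqrt(86275)
NSD = 70.86 / 293.7261
NSD = 0.2412 uV/sqrt(Hz)

0.2412 uV/sqrt(Hz)


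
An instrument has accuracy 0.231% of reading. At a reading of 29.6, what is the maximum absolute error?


Absolute error = (accuracy% / 100) * reading.
Error = (0.231 / 100) * 29.6
Error = 0.00231 * 29.6
Error = 0.0684

0.0684


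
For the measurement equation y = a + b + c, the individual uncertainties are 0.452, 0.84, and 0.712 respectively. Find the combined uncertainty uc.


For a sum of independent quantities, uc = sqrt(u1^2 + u2^2 + u3^2).
uc = sqrt(0.452^2 + 0.84^2 + 0.712^2)
uc = sqrt(0.204304 + 0.7056 + 0.506944)
uc = 1.1903

1.1903


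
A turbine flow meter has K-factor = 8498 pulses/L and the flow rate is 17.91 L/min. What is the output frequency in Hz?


Frequency = K * Q / 60 (converting L/min to L/s).
f = 8498 * 17.91 / 60
f = 152199.18 / 60
f = 2536.65 Hz

2536.65 Hz


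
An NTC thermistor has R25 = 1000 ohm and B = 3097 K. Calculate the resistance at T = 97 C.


NTC thermistor equation: Rt = R25 * exp(B * (1/T - 1/T25)).
T in Kelvin: 370.15 K, T25 = 298.15 K
1/T - 1/T25 = 1/370.15 - 1/298.15 = -0.00065241
B * (1/T - 1/T25) = 3097 * -0.00065241 = -2.0205
Rt = 1000 * exp(-2.0205) = 132.6 ohm

132.6 ohm


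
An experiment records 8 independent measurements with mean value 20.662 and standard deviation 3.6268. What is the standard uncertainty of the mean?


The standard uncertainty for Type A evaluation is u = s / sqrt(n).
u = 3.6268 / sqrt(8)
u = 3.6268 / 2.8284
u = 1.2823

1.2823


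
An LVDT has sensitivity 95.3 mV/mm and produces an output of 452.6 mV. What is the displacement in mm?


Displacement = Vout / sensitivity.
d = 452.6 / 95.3
d = 4.749 mm

4.749 mm


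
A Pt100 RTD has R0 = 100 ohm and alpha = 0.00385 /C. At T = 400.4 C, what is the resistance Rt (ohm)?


The RTD equation: Rt = R0 * (1 + alpha * T).
Rt = 100 * (1 + 0.00385 * 400.4)
Rt = 100 * (1 + 1.54154)
Rt = 100 * 2.54154
Rt = 254.154 ohm

254.154 ohm


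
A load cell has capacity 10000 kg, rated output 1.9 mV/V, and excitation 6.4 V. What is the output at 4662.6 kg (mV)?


Vout = rated_output * Vex * (load / capacity).
Vout = 1.9 * 6.4 * (4662.6 / 10000)
Vout = 1.9 * 6.4 * 0.46626
Vout = 5.67 mV

5.67 mV


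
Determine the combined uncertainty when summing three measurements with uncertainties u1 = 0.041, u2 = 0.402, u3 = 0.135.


For a sum of independent quantities, uc = sqrt(u1^2 + u2^2 + u3^2).
uc = sqrt(0.041^2 + 0.402^2 + 0.135^2)
uc = sqrt(0.001681 + 0.161604 + 0.018225)
uc = 0.426

0.426


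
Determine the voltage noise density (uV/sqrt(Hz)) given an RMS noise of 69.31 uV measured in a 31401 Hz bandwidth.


Noise spectral density = Vrms / sqrt(BW).
NSD = 69.31 / sqrt(31401)
NSD = 69.31 / 177.2033
NSD = 0.3911 uV/sqrt(Hz)

0.3911 uV/sqrt(Hz)


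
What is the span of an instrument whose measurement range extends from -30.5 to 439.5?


Span = upper range - lower range.
Span = 439.5 - (-30.5)
Span = 470.0

470.0


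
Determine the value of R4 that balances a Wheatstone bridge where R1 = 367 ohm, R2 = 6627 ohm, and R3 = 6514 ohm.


At balance: R1*R4 = R2*R3, so R4 = R2*R3/R1.
R4 = 6627 * 6514 / 367
R4 = 43168278 / 367
R4 = 117624.74 ohm

117624.74 ohm


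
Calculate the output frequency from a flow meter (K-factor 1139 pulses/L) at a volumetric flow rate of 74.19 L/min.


Frequency = K * Q / 60 (converting L/min to L/s).
f = 1139 * 74.19 / 60
f = 84502.41 / 60
f = 1408.37 Hz

1408.37 Hz


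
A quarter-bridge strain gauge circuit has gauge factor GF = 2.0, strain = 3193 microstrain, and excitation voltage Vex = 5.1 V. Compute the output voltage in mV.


Quarter bridge output: Vout = (GF * epsilon * Vex) / 4.
Vout = (2.0 * 3193e-6 * 5.1) / 4
Vout = 0.0325686 / 4 V
Vout = 0.00814215 V = 8.1421 mV

8.1421 mV


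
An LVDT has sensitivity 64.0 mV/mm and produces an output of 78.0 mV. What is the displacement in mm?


Displacement = Vout / sensitivity.
d = 78.0 / 64.0
d = 1.219 mm

1.219 mm


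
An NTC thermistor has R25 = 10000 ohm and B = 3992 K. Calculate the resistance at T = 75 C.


NTC thermistor equation: Rt = R25 * exp(B * (1/T - 1/T25)).
T in Kelvin: 348.15 K, T25 = 298.15 K
1/T - 1/T25 = 1/348.15 - 1/298.15 = -0.00048169
B * (1/T - 1/T25) = 3992 * -0.00048169 = -1.9229
Rt = 10000 * exp(-1.9229) = 1461.8 ohm

1461.8 ohm


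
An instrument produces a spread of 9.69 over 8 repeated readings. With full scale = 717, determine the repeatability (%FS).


Repeatability = (spread / full scale) * 100%.
R = (9.69 / 717) * 100
R = 1.351 %FS

1.351 %FS


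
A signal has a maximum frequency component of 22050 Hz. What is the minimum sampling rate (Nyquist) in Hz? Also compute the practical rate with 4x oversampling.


By Nyquist theorem, fs_min = 2 * fmax.
fs_min = 2 * 22050 = 44100 Hz
Practical rate = 4 * fs_min = 4 * 44100 = 176400 Hz

fs_min = 44100 Hz, fs_practical = 176400 Hz


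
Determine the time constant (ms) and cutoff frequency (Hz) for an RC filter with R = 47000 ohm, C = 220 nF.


Time constant: tau = R * C.
tau = 47000 * 2.20e-07 = 0.01034 s
tau = 10.34 ms
Cutoff frequency: fc = 1 / (2*pi*R*C).
fc = 1 / (2*pi*0.01034) = 15.39 Hz

tau = 10.34 ms, fc = 15.39 Hz


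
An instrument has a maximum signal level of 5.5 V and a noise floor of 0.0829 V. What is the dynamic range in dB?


Dynamic range = 20 * log10(Vmax / Vnoise).
DR = 20 * log10(5.5 / 0.0829)
DR = 20 * log10(66.34)
DR = 36.44 dB

36.44 dB


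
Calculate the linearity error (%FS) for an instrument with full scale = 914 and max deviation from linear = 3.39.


Linearity error = (max deviation / full scale) * 100%.
Linearity = (3.39 / 914) * 100
Linearity = 0.371 %FS

0.371 %FS


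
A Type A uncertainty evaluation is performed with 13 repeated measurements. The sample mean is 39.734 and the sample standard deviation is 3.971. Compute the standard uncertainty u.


The standard uncertainty for Type A evaluation is u = s / sqrt(n).
u = 3.971 / sqrt(13)
u = 3.971 / 3.6056
u = 1.1014

1.1014


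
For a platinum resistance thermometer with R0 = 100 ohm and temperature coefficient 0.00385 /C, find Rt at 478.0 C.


The RTD equation: Rt = R0 * (1 + alpha * T).
Rt = 100 * (1 + 0.00385 * 478.0)
Rt = 100 * (1 + 1.8403)
Rt = 100 * 2.8403
Rt = 284.03 ohm

284.03 ohm


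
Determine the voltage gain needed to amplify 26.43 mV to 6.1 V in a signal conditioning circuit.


Gain = Vout / Vin (converting to same units).
G = 6.1 V / 26.43 mV
G = 6100.0 mV / 26.43 mV
G = 230.8

230.8


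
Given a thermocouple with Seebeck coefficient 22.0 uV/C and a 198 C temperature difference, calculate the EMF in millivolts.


The thermocouple output V = sensitivity * dT.
V = 22.0 uV/C * 198 C
V = 4356.0 uV
V = 4.356 mV

4.356 mV


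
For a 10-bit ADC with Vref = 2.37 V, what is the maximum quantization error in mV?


The maximum quantization error is +/- LSB/2.
LSB = Vref / 2^n = 2.37 / 1024 = 0.00231445 V
Max error = LSB / 2 = 0.00231445 / 2 = 0.00115723 V
Max error = 1.1572 mV

1.1572 mV


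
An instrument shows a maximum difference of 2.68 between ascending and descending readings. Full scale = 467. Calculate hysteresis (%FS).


Hysteresis = (max difference / full scale) * 100%.
H = (2.68 / 467) * 100
H = 0.574 %FS

0.574 %FS


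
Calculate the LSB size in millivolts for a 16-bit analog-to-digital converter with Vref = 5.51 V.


The resolution (LSB) of an ADC is Vref / 2^n.
LSB = 5.51 / 2^16
LSB = 5.51 / 65536
LSB = 8.408e-05 V = 0.08407593 mV

0.08407593 mV


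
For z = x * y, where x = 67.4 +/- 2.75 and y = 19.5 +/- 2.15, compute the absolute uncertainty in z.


For a product z = x*y, the relative uncertainty is:
uz/z = sqrt((ux/x)^2 + (uy/y)^2)
Relative uncertainties: ux/x = 2.75/67.4 = 0.040801
uy/y = 2.15/19.5 = 0.110256
z = 67.4 * 19.5 = 1314.3
uz = 1314.3 * sqrt(0.040801^2 + 0.110256^2) = 154.514

154.514


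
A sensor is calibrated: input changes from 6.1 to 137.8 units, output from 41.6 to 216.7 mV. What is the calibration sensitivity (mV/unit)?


Sensitivity = (y2 - y1) / (x2 - x1).
S = (216.7 - 41.6) / (137.8 - 6.1)
S = 175.1 / 131.7
S = 1.3295 mV/unit

1.3295 mV/unit


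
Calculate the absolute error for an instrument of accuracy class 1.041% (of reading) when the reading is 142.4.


Absolute error = (accuracy% / 100) * reading.
Error = (1.041 / 100) * 142.4
Error = 0.01041 * 142.4
Error = 1.4824

1.4824


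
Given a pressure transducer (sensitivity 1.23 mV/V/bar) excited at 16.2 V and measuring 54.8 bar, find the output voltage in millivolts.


Output = sensitivity * Vex * P.
Vout = 1.23 * 16.2 * 54.8
Vout = 19.926 * 54.8
Vout = 1091.94 mV

1091.94 mV


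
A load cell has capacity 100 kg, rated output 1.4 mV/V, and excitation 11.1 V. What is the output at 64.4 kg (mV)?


Vout = rated_output * Vex * (load / capacity).
Vout = 1.4 * 11.1 * (64.4 / 100)
Vout = 1.4 * 11.1 * 0.644
Vout = 10.008 mV

10.008 mV


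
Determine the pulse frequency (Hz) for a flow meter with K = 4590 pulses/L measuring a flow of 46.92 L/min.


Frequency = K * Q / 60 (converting L/min to L/s).
f = 4590 * 46.92 / 60
f = 215362.8 / 60
f = 3589.38 Hz

3589.38 Hz


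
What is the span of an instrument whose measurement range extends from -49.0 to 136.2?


Span = upper range - lower range.
Span = 136.2 - (-49.0)
Span = 185.2

185.2


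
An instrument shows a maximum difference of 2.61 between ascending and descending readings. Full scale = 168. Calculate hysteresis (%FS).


Hysteresis = (max difference / full scale) * 100%.
H = (2.61 / 168) * 100
H = 1.554 %FS

1.554 %FS


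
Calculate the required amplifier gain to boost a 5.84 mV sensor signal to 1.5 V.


Gain = Vout / Vin (converting to same units).
G = 1.5 V / 5.84 mV
G = 1500.0 mV / 5.84 mV
G = 256.85

256.85


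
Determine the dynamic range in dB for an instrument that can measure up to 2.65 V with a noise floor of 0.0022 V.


Dynamic range = 20 * log10(Vmax / Vnoise).
DR = 20 * log10(2.65 / 0.0022)
DR = 20 * log10(1204.55)
DR = 61.62 dB

61.62 dB


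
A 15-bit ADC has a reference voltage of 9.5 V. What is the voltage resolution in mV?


The resolution (LSB) of an ADC is Vref / 2^n.
LSB = 9.5 / 2^15
LSB = 9.5 / 32768
LSB = 0.00028992 V = 0.28991699 mV

0.28991699 mV


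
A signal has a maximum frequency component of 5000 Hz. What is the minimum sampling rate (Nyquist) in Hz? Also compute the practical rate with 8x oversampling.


By Nyquist theorem, fs_min = 2 * fmax.
fs_min = 2 * 5000 = 10000 Hz
Practical rate = 8 * fs_min = 8 * 10000 = 80000 Hz

fs_min = 10000 Hz, fs_practical = 80000 Hz


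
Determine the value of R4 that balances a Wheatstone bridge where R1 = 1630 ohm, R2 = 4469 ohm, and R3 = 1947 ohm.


At balance: R1*R4 = R2*R3, so R4 = R2*R3/R1.
R4 = 4469 * 1947 / 1630
R4 = 8701143 / 1630
R4 = 5338.12 ohm

5338.12 ohm


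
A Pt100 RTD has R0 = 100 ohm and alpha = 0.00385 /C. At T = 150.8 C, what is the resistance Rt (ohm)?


The RTD equation: Rt = R0 * (1 + alpha * T).
Rt = 100 * (1 + 0.00385 * 150.8)
Rt = 100 * (1 + 0.58058)
Rt = 100 * 1.58058
Rt = 158.058 ohm

158.058 ohm


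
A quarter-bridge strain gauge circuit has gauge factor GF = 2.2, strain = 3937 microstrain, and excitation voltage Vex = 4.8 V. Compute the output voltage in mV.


Quarter bridge output: Vout = (GF * epsilon * Vex) / 4.
Vout = (2.2 * 3937e-6 * 4.8) / 4
Vout = 0.04157472 / 4 V
Vout = 0.01039368 V = 10.3937 mV

10.3937 mV


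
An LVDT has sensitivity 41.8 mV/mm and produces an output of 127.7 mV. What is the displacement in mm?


Displacement = Vout / sensitivity.
d = 127.7 / 41.8
d = 3.055 mm

3.055 mm


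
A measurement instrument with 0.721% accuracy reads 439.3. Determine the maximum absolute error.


Absolute error = (accuracy% / 100) * reading.
Error = (0.721 / 100) * 439.3
Error = 0.00721 * 439.3
Error = 3.1674

3.1674


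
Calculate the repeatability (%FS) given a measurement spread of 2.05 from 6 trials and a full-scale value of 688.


Repeatability = (spread / full scale) * 100%.
R = (2.05 / 688) * 100
R = 0.298 %FS

0.298 %FS


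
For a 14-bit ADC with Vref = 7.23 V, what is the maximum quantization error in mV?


The maximum quantization error is +/- LSB/2.
LSB = Vref / 2^n = 7.23 / 16384 = 0.00044128 V
Max error = LSB / 2 = 0.00044128 / 2 = 0.00022064 V
Max error = 0.2206 mV

0.2206 mV


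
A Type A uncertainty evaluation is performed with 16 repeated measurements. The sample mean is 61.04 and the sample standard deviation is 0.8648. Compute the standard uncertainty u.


The standard uncertainty for Type A evaluation is u = s / sqrt(n).
u = 0.8648 / sqrt(16)
u = 0.8648 / 4.0
u = 0.2162

0.2162


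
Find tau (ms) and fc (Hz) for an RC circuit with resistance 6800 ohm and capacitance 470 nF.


Time constant: tau = R * C.
tau = 6800 * 4.70e-07 = 0.003196 s
tau = 3.196 ms
Cutoff frequency: fc = 1 / (2*pi*R*C).
fc = 1 / (2*pi*0.003196) = 49.8 Hz

tau = 3.196 ms, fc = 49.8 Hz


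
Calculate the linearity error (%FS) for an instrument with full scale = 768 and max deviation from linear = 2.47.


Linearity error = (max deviation / full scale) * 100%.
Linearity = (2.47 / 768) * 100
Linearity = 0.322 %FS

0.322 %FS


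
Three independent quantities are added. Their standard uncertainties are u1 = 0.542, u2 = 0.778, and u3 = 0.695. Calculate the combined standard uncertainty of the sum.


For a sum of independent quantities, uc = sqrt(u1^2 + u2^2 + u3^2).
uc = sqrt(0.542^2 + 0.778^2 + 0.695^2)
uc = sqrt(0.293764 + 0.605284 + 0.483025)
uc = 1.1756

1.1756


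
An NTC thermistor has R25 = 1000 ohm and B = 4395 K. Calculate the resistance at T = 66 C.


NTC thermistor equation: Rt = R25 * exp(B * (1/T - 1/T25)).
T in Kelvin: 339.15 K, T25 = 298.15 K
1/T - 1/T25 = 1/339.15 - 1/298.15 = -0.00040547
B * (1/T - 1/T25) = 4395 * -0.00040547 = -1.782
Rt = 1000 * exp(-1.782) = 168.3 ohm

168.3 ohm


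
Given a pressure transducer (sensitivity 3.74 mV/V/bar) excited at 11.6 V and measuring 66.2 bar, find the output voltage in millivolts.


Output = sensitivity * Vex * P.
Vout = 3.74 * 11.6 * 66.2
Vout = 43.384 * 66.2
Vout = 2872.02 mV

2872.02 mV


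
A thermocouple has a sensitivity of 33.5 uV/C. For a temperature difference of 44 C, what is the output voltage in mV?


The thermocouple output V = sensitivity * dT.
V = 33.5 uV/C * 44 C
V = 1474.0 uV
V = 1.474 mV

1.474 mV


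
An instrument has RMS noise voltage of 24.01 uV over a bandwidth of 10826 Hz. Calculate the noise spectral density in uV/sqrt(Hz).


Noise spectral density = Vrms / sqrt(BW).
NSD = 24.01 / sqrt(10826)
NSD = 24.01 / 104.0481
NSD = 0.2308 uV/sqrt(Hz)

0.2308 uV/sqrt(Hz)


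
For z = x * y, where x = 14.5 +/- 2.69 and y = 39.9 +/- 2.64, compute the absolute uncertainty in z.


For a product z = x*y, the relative uncertainty is:
uz/z = sqrt((ux/x)^2 + (uy/y)^2)
Relative uncertainties: ux/x = 2.69/14.5 = 0.185517
uy/y = 2.64/39.9 = 0.066165
z = 14.5 * 39.9 = 578.5
uz = 578.5 * sqrt(0.185517^2 + 0.066165^2) = 113.953

113.953


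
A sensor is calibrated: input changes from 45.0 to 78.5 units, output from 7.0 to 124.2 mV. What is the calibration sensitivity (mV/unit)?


Sensitivity = (y2 - y1) / (x2 - x1).
S = (124.2 - 7.0) / (78.5 - 45.0)
S = 117.2 / 33.5
S = 3.4985 mV/unit

3.4985 mV/unit


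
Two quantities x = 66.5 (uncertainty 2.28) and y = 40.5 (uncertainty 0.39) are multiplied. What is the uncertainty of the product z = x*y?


For a product z = x*y, the relative uncertainty is:
uz/z = sqrt((ux/x)^2 + (uy/y)^2)
Relative uncertainties: ux/x = 2.28/66.5 = 0.034286
uy/y = 0.39/40.5 = 0.00963
z = 66.5 * 40.5 = 2693.2
uz = 2693.2 * sqrt(0.034286^2 + 0.00963^2) = 95.913

95.913


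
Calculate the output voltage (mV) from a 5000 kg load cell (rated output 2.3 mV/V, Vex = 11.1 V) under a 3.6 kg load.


Vout = rated_output * Vex * (load / capacity).
Vout = 2.3 * 11.1 * (3.6 / 5000)
Vout = 2.3 * 11.1 * 0.00072
Vout = 0.018 mV

0.018 mV


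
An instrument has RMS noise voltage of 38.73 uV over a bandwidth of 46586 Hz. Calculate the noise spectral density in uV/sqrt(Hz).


Noise spectral density = Vrms / sqrt(BW).
NSD = 38.73 / sqrt(46586)
NSD = 38.73 / 215.8379
NSD = 0.1794 uV/sqrt(Hz)

0.1794 uV/sqrt(Hz)


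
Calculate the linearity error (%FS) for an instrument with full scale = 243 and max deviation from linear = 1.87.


Linearity error = (max deviation / full scale) * 100%.
Linearity = (1.87 / 243) * 100
Linearity = 0.77 %FS

0.77 %FS


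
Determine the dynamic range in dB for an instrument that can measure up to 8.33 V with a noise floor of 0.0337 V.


Dynamic range = 20 * log10(Vmax / Vnoise).
DR = 20 * log10(8.33 / 0.0337)
DR = 20 * log10(247.18)
DR = 47.86 dB

47.86 dB


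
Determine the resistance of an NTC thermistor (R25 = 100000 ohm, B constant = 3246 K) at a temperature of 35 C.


NTC thermistor equation: Rt = R25 * exp(B * (1/T - 1/T25)).
T in Kelvin: 308.15 K, T25 = 298.15 K
1/T - 1/T25 = 1/308.15 - 1/298.15 = -0.00010884
B * (1/T - 1/T25) = 3246 * -0.00010884 = -0.3533
Rt = 100000 * exp(-0.3533) = 70236.2 ohm

70236.2 ohm


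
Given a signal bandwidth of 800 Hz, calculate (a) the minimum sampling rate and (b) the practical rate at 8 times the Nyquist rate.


By Nyquist theorem, fs_min = 2 * fmax.
fs_min = 2 * 800 = 1600 Hz
Practical rate = 8 * fs_min = 8 * 1600 = 12800 Hz

fs_min = 1600 Hz, fs_practical = 12800 Hz


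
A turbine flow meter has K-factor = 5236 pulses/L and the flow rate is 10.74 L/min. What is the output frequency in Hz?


Frequency = K * Q / 60 (converting L/min to L/s).
f = 5236 * 10.74 / 60
f = 56234.64 / 60
f = 937.24 Hz

937.24 Hz


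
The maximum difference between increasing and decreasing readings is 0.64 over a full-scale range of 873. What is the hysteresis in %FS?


Hysteresis = (max difference / full scale) * 100%.
H = (0.64 / 873) * 100
H = 0.073 %FS

0.073 %FS


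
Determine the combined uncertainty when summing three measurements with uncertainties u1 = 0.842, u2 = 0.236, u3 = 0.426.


For a sum of independent quantities, uc = sqrt(u1^2 + u2^2 + u3^2).
uc = sqrt(0.842^2 + 0.236^2 + 0.426^2)
uc = sqrt(0.708964 + 0.055696 + 0.181476)
uc = 0.9727

0.9727


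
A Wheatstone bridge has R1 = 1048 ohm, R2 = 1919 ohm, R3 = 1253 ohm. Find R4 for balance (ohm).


At balance: R1*R4 = R2*R3, so R4 = R2*R3/R1.
R4 = 1919 * 1253 / 1048
R4 = 2404507 / 1048
R4 = 2294.38 ohm

2294.38 ohm


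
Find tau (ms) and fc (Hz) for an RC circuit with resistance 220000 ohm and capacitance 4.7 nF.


Time constant: tau = R * C.
tau = 220000 * 4.70e-09 = 0.001034 s
tau = 1.034 ms
Cutoff frequency: fc = 1 / (2*pi*R*C).
fc = 1 / (2*pi*0.001034) = 153.92 Hz

tau = 1.034 ms, fc = 153.92 Hz


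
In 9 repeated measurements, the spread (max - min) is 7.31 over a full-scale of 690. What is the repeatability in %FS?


Repeatability = (spread / full scale) * 100%.
R = (7.31 / 690) * 100
R = 1.059 %FS

1.059 %FS


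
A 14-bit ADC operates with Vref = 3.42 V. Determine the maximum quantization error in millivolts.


The maximum quantization error is +/- LSB/2.
LSB = Vref / 2^n = 3.42 / 16384 = 0.00020874 V
Max error = LSB / 2 = 0.00020874 / 2 = 0.00010437 V
Max error = 0.1044 mV

0.1044 mV


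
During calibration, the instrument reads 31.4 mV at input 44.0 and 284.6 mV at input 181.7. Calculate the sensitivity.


Sensitivity = (y2 - y1) / (x2 - x1).
S = (284.6 - 31.4) / (181.7 - 44.0)
S = 253.2 / 137.7
S = 1.8388 mV/unit

1.8388 mV/unit


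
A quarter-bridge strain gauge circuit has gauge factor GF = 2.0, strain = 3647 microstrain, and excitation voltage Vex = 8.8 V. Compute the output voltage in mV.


Quarter bridge output: Vout = (GF * epsilon * Vex) / 4.
Vout = (2.0 * 3647e-6 * 8.8) / 4
Vout = 0.0641872 / 4 V
Vout = 0.0160468 V = 16.0468 mV

16.0468 mV


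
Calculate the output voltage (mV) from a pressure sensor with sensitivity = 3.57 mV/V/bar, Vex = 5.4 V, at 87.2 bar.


Output = sensitivity * Vex * P.
Vout = 3.57 * 5.4 * 87.2
Vout = 19.278 * 87.2
Vout = 1681.04 mV

1681.04 mV


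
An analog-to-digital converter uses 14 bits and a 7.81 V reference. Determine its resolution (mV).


The resolution (LSB) of an ADC is Vref / 2^n.
LSB = 7.81 / 2^14
LSB = 7.81 / 16384
LSB = 0.00047668 V = 0.47668457 mV

0.47668457 mV


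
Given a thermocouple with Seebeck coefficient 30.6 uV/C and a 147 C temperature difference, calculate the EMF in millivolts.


The thermocouple output V = sensitivity * dT.
V = 30.6 uV/C * 147 C
V = 4498.2 uV
V = 4.498 mV

4.498 mV


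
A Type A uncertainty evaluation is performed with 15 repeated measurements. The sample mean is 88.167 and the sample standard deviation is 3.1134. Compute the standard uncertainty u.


The standard uncertainty for Type A evaluation is u = s / sqrt(n).
u = 3.1134 / sqrt(15)
u = 3.1134 / 3.873
u = 0.8039

0.8039


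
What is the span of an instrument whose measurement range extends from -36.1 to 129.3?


Span = upper range - lower range.
Span = 129.3 - (-36.1)
Span = 165.4

165.4


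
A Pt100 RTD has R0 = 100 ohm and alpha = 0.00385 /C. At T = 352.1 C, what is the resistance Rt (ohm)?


The RTD equation: Rt = R0 * (1 + alpha * T).
Rt = 100 * (1 + 0.00385 * 352.1)
Rt = 100 * (1 + 1.355585)
Rt = 100 * 2.355585
Rt = 235.559 ohm

235.559 ohm


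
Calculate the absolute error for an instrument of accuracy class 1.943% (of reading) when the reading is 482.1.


Absolute error = (accuracy% / 100) * reading.
Error = (1.943 / 100) * 482.1
Error = 0.01943 * 482.1
Error = 9.3672

9.3672


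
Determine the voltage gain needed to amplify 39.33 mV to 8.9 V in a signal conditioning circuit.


Gain = Vout / Vin (converting to same units).
G = 8.9 V / 39.33 mV
G = 8900.0 mV / 39.33 mV
G = 226.29

226.29


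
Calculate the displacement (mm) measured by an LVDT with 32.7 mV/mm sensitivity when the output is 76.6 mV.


Displacement = Vout / sensitivity.
d = 76.6 / 32.7
d = 2.343 mm

2.343 mm


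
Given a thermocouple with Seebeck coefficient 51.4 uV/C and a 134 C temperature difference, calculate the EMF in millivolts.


The thermocouple output V = sensitivity * dT.
V = 51.4 uV/C * 134 C
V = 6887.6 uV
V = 6.888 mV

6.888 mV


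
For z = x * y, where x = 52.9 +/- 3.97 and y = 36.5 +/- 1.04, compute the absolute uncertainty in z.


For a product z = x*y, the relative uncertainty is:
uz/z = sqrt((ux/x)^2 + (uy/y)^2)
Relative uncertainties: ux/x = 3.97/52.9 = 0.075047
uy/y = 1.04/36.5 = 0.028493
z = 52.9 * 36.5 = 1930.8
uz = 1930.8 * sqrt(0.075047^2 + 0.028493^2) = 154.997

154.997


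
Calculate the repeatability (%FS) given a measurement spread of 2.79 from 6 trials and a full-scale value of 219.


Repeatability = (spread / full scale) * 100%.
R = (2.79 / 219) * 100
R = 1.274 %FS

1.274 %FS


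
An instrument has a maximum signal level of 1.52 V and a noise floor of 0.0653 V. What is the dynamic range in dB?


Dynamic range = 20 * log10(Vmax / Vnoise).
DR = 20 * log10(1.52 / 0.0653)
DR = 20 * log10(23.28)
DR = 27.34 dB

27.34 dB


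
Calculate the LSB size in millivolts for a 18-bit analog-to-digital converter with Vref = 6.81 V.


The resolution (LSB) of an ADC is Vref / 2^n.
LSB = 6.81 / 2^18
LSB = 6.81 / 262144
LSB = 2.598e-05 V = 0.02597809 mV

0.02597809 mV


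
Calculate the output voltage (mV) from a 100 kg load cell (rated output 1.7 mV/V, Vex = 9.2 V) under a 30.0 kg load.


Vout = rated_output * Vex * (load / capacity).
Vout = 1.7 * 9.2 * (30.0 / 100)
Vout = 1.7 * 9.2 * 0.3
Vout = 4.692 mV

4.692 mV


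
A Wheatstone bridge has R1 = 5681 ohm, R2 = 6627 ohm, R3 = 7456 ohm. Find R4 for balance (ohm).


At balance: R1*R4 = R2*R3, so R4 = R2*R3/R1.
R4 = 6627 * 7456 / 5681
R4 = 49410912 / 5681
R4 = 8697.57 ohm

8697.57 ohm


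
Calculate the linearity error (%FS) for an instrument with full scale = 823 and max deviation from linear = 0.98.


Linearity error = (max deviation / full scale) * 100%.
Linearity = (0.98 / 823) * 100
Linearity = 0.119 %FS

0.119 %FS


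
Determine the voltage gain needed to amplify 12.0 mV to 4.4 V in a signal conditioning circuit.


Gain = Vout / Vin (converting to same units).
G = 4.4 V / 12.0 mV
G = 4400.0 mV / 12.0 mV
G = 366.67

366.67


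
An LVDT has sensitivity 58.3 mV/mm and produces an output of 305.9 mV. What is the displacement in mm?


Displacement = Vout / sensitivity.
d = 305.9 / 58.3
d = 5.247 mm

5.247 mm


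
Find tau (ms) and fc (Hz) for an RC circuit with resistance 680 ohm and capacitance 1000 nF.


Time constant: tau = R * C.
tau = 680 * 1.00e-06 = 0.00068 s
tau = 0.68 ms
Cutoff frequency: fc = 1 / (2*pi*R*C).
fc = 1 / (2*pi*0.00068) = 234.05 Hz

tau = 0.68 ms, fc = 234.05 Hz


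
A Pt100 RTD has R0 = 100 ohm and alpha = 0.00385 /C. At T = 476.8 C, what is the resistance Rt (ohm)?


The RTD equation: Rt = R0 * (1 + alpha * T).
Rt = 100 * (1 + 0.00385 * 476.8)
Rt = 100 * (1 + 1.83568)
Rt = 100 * 2.83568
Rt = 283.568 ohm

283.568 ohm


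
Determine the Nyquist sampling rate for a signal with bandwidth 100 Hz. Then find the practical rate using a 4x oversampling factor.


By Nyquist theorem, fs_min = 2 * fmax.
fs_min = 2 * 100 = 200 Hz
Practical rate = 4 * fs_min = 4 * 200 = 800 Hz

fs_min = 200 Hz, fs_practical = 800 Hz


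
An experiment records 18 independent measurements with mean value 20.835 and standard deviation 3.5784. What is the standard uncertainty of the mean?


The standard uncertainty for Type A evaluation is u = s / sqrt(n).
u = 3.5784 / sqrt(18)
u = 3.5784 / 4.2426
u = 0.8434

0.8434


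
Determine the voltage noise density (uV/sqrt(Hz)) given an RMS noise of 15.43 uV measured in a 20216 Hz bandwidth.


Noise spectral density = Vrms / sqrt(BW).
NSD = 15.43 / sqrt(20216)
NSD = 15.43 / 142.183
NSD = 0.1085 uV/sqrt(Hz)

0.1085 uV/sqrt(Hz)


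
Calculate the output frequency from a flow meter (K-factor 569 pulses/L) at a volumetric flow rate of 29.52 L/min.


Frequency = K * Q / 60 (converting L/min to L/s).
f = 569 * 29.52 / 60
f = 16796.88 / 60
f = 279.95 Hz

279.95 Hz


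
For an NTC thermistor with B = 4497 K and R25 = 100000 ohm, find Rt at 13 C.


NTC thermistor equation: Rt = R25 * exp(B * (1/T - 1/T25)).
T in Kelvin: 286.15 K, T25 = 298.15 K
1/T - 1/T25 = 1/286.15 - 1/298.15 = 0.00014065
B * (1/T - 1/T25) = 4497 * 0.00014065 = 0.6325
Rt = 100000 * exp(0.6325) = 188235.2 ohm

188235.2 ohm


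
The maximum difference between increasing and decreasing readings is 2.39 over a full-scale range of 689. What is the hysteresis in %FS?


Hysteresis = (max difference / full scale) * 100%.
H = (2.39 / 689) * 100
H = 0.347 %FS

0.347 %FS


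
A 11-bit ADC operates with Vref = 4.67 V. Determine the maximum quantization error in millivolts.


The maximum quantization error is +/- LSB/2.
LSB = Vref / 2^n = 4.67 / 2048 = 0.00228027 V
Max error = LSB / 2 = 0.00228027 / 2 = 0.00114014 V
Max error = 1.1401 mV

1.1401 mV


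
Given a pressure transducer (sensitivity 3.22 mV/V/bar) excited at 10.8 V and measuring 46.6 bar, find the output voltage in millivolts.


Output = sensitivity * Vex * P.
Vout = 3.22 * 10.8 * 46.6
Vout = 34.776 * 46.6
Vout = 1620.56 mV

1620.56 mV


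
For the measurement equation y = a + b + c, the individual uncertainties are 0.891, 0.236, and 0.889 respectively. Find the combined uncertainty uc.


For a sum of independent quantities, uc = sqrt(u1^2 + u2^2 + u3^2).
uc = sqrt(0.891^2 + 0.236^2 + 0.889^2)
uc = sqrt(0.793881 + 0.055696 + 0.790321)
uc = 1.2806

1.2806


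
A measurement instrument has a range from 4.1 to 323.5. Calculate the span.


Span = upper range - lower range.
Span = 323.5 - (4.1)
Span = 319.4

319.4


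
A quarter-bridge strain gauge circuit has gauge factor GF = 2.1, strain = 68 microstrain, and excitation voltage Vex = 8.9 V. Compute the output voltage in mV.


Quarter bridge output: Vout = (GF * epsilon * Vex) / 4.
Vout = (2.1 * 68e-6 * 8.9) / 4
Vout = 0.00127092 / 4 V
Vout = 0.00031773 V = 0.3177 mV

0.3177 mV


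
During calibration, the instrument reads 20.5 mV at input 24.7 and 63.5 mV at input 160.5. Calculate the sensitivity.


Sensitivity = (y2 - y1) / (x2 - x1).
S = (63.5 - 20.5) / (160.5 - 24.7)
S = 43.0 / 135.8
S = 0.3166 mV/unit

0.3166 mV/unit


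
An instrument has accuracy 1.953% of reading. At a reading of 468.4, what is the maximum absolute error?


Absolute error = (accuracy% / 100) * reading.
Error = (1.953 / 100) * 468.4
Error = 0.01953 * 468.4
Error = 9.1479

9.1479


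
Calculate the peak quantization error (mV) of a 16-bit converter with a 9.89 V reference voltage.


The maximum quantization error is +/- LSB/2.
LSB = Vref / 2^n = 9.89 / 65536 = 0.00015091 V
Max error = LSB / 2 = 0.00015091 / 2 = 7.545e-05 V
Max error = 0.0755 mV

0.0755 mV


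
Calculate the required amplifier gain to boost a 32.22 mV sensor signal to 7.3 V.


Gain = Vout / Vin (converting to same units).
G = 7.3 V / 32.22 mV
G = 7300.0 mV / 32.22 mV
G = 226.57

226.57


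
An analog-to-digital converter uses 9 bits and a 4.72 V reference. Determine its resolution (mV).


The resolution (LSB) of an ADC is Vref / 2^n.
LSB = 4.72 / 2^9
LSB = 4.72 / 512
LSB = 0.00921875 V = 9.21875 mV

9.21875 mV


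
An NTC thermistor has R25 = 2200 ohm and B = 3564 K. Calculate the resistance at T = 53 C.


NTC thermistor equation: Rt = R25 * exp(B * (1/T - 1/T25)).
T in Kelvin: 326.15 K, T25 = 298.15 K
1/T - 1/T25 = 1/326.15 - 1/298.15 = -0.00028794
B * (1/T - 1/T25) = 3564 * -0.00028794 = -1.0262
Rt = 2200 * exp(-1.0262) = 788.4 ohm

788.4 ohm


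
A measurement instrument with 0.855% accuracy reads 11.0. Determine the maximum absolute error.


Absolute error = (accuracy% / 100) * reading.
Error = (0.855 / 100) * 11.0
Error = 0.00855 * 11.0
Error = 0.0941

0.0941


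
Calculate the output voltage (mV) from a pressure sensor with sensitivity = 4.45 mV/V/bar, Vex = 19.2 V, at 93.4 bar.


Output = sensitivity * Vex * P.
Vout = 4.45 * 19.2 * 93.4
Vout = 85.44 * 93.4
Vout = 7980.1 mV

7980.1 mV


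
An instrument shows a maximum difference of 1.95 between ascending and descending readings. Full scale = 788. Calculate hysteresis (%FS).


Hysteresis = (max difference / full scale) * 100%.
H = (1.95 / 788) * 100
H = 0.247 %FS

0.247 %FS


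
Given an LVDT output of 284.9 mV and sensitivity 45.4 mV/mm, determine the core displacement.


Displacement = Vout / sensitivity.
d = 284.9 / 45.4
d = 6.275 mm

6.275 mm


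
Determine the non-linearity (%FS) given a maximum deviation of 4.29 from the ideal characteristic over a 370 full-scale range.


Linearity error = (max deviation / full scale) * 100%.
Linearity = (4.29 / 370) * 100
Linearity = 1.159 %FS

1.159 %FS


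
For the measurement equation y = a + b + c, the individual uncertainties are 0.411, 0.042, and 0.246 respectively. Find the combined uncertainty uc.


For a sum of independent quantities, uc = sqrt(u1^2 + u2^2 + u3^2).
uc = sqrt(0.411^2 + 0.042^2 + 0.246^2)
uc = sqrt(0.168921 + 0.001764 + 0.060516)
uc = 0.4808

0.4808


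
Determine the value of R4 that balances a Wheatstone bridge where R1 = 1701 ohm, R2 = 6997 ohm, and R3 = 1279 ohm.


At balance: R1*R4 = R2*R3, so R4 = R2*R3/R1.
R4 = 6997 * 1279 / 1701
R4 = 8949163 / 1701
R4 = 5261.12 ohm

5261.12 ohm


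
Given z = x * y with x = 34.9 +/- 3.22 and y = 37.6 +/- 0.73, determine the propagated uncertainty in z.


For a product z = x*y, the relative uncertainty is:
uz/z = sqrt((ux/x)^2 + (uy/y)^2)
Relative uncertainties: ux/x = 3.22/34.9 = 0.092264
uy/y = 0.73/37.6 = 0.019415
z = 34.9 * 37.6 = 1312.2
uz = 1312.2 * sqrt(0.092264^2 + 0.019415^2) = 123.724

123.724


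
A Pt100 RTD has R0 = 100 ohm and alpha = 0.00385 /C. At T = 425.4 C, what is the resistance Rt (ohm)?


The RTD equation: Rt = R0 * (1 + alpha * T).
Rt = 100 * (1 + 0.00385 * 425.4)
Rt = 100 * (1 + 1.63779)
Rt = 100 * 2.63779
Rt = 263.779 ohm

263.779 ohm


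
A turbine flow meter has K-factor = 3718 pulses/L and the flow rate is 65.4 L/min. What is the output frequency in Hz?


Frequency = K * Q / 60 (converting L/min to L/s).
f = 3718 * 65.4 / 60
f = 243157.2 / 60
f = 4052.62 Hz

4052.62 Hz


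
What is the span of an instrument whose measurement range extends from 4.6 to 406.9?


Span = upper range - lower range.
Span = 406.9 - (4.6)
Span = 402.3

402.3


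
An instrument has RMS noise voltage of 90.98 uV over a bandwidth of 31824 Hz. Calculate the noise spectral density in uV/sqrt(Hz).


Noise spectral density = Vrms / sqrt(BW).
NSD = 90.98 / sqrt(31824)
NSD = 90.98 / 178.3928
NSD = 0.51 uV/sqrt(Hz)

0.51 uV/sqrt(Hz)


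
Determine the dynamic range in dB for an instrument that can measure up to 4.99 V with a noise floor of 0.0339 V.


Dynamic range = 20 * log10(Vmax / Vnoise).
DR = 20 * log10(4.99 / 0.0339)
DR = 20 * log10(147.2)
DR = 43.36 dB

43.36 dB


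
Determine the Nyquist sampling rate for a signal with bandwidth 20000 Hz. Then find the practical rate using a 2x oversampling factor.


By Nyquist theorem, fs_min = 2 * fmax.
fs_min = 2 * 20000 = 40000 Hz
Practical rate = 2 * fs_min = 2 * 40000 = 80000 Hz

fs_min = 40000 Hz, fs_practical = 80000 Hz


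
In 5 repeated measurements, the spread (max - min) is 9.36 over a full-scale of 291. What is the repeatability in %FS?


Repeatability = (spread / full scale) * 100%.
R = (9.36 / 291) * 100
R = 3.216 %FS

3.216 %FS


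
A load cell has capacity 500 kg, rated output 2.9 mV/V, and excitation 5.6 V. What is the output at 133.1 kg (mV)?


Vout = rated_output * Vex * (load / capacity).
Vout = 2.9 * 5.6 * (133.1 / 500)
Vout = 2.9 * 5.6 * 0.2662
Vout = 4.323 mV

4.323 mV


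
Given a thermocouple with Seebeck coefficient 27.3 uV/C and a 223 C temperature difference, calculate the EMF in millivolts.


The thermocouple output V = sensitivity * dT.
V = 27.3 uV/C * 223 C
V = 6087.9 uV
V = 6.088 mV

6.088 mV


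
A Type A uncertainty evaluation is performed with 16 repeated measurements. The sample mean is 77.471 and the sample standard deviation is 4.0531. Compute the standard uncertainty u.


The standard uncertainty for Type A evaluation is u = s / sqrt(n).
u = 4.0531 / sqrt(16)
u = 4.0531 / 4.0
u = 1.0133

1.0133


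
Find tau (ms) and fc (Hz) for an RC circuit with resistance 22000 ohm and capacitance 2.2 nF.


Time constant: tau = R * C.
tau = 22000 * 2.20e-09 = 4.84e-05 s
tau = 0.0484 ms
Cutoff frequency: fc = 1 / (2*pi*R*C).
fc = 1 / (2*pi*4.84e-05) = 3288.33 Hz

tau = 0.0484 ms, fc = 3288.33 Hz


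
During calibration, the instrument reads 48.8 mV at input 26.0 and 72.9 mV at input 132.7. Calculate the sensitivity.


Sensitivity = (y2 - y1) / (x2 - x1).
S = (72.9 - 48.8) / (132.7 - 26.0)
S = 24.1 / 106.7
S = 0.2259 mV/unit

0.2259 mV/unit


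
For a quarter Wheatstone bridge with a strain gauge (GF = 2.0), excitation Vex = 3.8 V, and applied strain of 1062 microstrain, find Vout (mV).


Quarter bridge output: Vout = (GF * epsilon * Vex) / 4.
Vout = (2.0 * 1062e-6 * 3.8) / 4
Vout = 0.0080712 / 4 V
Vout = 0.0020178 V = 2.0178 mV

2.0178 mV


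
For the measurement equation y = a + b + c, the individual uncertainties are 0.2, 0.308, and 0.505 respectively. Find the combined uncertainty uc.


For a sum of independent quantities, uc = sqrt(u1^2 + u2^2 + u3^2).
uc = sqrt(0.2^2 + 0.308^2 + 0.505^2)
uc = sqrt(0.04 + 0.094864 + 0.255025)
uc = 0.6244

0.6244


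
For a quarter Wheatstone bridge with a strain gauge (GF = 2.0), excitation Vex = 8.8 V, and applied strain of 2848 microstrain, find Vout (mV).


Quarter bridge output: Vout = (GF * epsilon * Vex) / 4.
Vout = (2.0 * 2848e-6 * 8.8) / 4
Vout = 0.0501248 / 4 V
Vout = 0.0125312 V = 12.5312 mV

12.5312 mV


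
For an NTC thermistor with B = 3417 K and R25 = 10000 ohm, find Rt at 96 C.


NTC thermistor equation: Rt = R25 * exp(B * (1/T - 1/T25)).
T in Kelvin: 369.15 K, T25 = 298.15 K
1/T - 1/T25 = 1/369.15 - 1/298.15 = -0.00064509
B * (1/T - 1/T25) = 3417 * -0.00064509 = -2.2043
Rt = 10000 * exp(-2.2043) = 1103.3 ohm

1103.3 ohm


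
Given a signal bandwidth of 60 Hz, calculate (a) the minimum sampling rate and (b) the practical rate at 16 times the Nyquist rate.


By Nyquist theorem, fs_min = 2 * fmax.
fs_min = 2 * 60 = 120 Hz
Practical rate = 16 * fs_min = 16 * 120 = 1920 Hz

fs_min = 120 Hz, fs_practical = 1920 Hz


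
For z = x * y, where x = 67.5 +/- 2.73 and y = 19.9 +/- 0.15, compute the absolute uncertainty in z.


For a product z = x*y, the relative uncertainty is:
uz/z = sqrt((ux/x)^2 + (uy/y)^2)
Relative uncertainties: ux/x = 2.73/67.5 = 0.040444
uy/y = 0.15/19.9 = 0.007538
z = 67.5 * 19.9 = 1343.2
uz = 1343.2 * sqrt(0.040444^2 + 0.007538^2) = 55.262

55.262


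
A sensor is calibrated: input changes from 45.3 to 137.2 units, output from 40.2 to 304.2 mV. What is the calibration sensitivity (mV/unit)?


Sensitivity = (y2 - y1) / (x2 - x1).
S = (304.2 - 40.2) / (137.2 - 45.3)
S = 264.0 / 91.9
S = 2.8727 mV/unit

2.8727 mV/unit


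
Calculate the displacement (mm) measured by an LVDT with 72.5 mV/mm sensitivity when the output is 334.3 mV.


Displacement = Vout / sensitivity.
d = 334.3 / 72.5
d = 4.611 mm

4.611 mm


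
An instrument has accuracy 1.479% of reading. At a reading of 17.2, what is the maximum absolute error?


Absolute error = (accuracy% / 100) * reading.
Error = (1.479 / 100) * 17.2
Error = 0.01479 * 17.2
Error = 0.2544

0.2544


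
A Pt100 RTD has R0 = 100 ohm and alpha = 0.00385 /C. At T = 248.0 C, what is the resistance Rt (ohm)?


The RTD equation: Rt = R0 * (1 + alpha * T).
Rt = 100 * (1 + 0.00385 * 248.0)
Rt = 100 * (1 + 0.9548)
Rt = 100 * 1.9548
Rt = 195.48 ohm

195.48 ohm


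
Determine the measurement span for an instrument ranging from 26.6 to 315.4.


Span = upper range - lower range.
Span = 315.4 - (26.6)
Span = 288.8

288.8
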